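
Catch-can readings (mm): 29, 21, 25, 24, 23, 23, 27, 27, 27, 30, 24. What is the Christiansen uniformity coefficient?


mean = 25.454545 mm
MAD = 2.314050 mm
CU = (1 - 2.314050/25.454545)*100

90.9091 %


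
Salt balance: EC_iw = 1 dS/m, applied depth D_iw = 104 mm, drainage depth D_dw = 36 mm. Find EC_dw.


EC_dw = EC_iw * D_iw / D_dw
EC_dw = 1 * 104 / 36
EC_dw = 104 / 36

2.8889 dS/m


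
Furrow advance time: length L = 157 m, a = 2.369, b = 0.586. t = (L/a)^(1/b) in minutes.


t = (L/a)^(1/b)
t = (157/2.369)^(1/0.586)
t = 66.272689^(1/0.586)

1282.5654 min


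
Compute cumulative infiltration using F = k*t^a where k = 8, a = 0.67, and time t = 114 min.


F = k * t^a = 8 * 114^0.67
F = 8 * 23.885055

191.0804 mm


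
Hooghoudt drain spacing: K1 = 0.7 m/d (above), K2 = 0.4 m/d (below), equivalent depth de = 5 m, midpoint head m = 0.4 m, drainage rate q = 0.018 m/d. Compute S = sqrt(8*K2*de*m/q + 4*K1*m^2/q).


S^2 = 8*K2*de*m/q + 4*K1*m^2/q
S^2 = 8*0.4*5*0.4/0.018 + 4*0.7*0.4^2/0.018
S = sqrt(380.4444)

19.5050 m


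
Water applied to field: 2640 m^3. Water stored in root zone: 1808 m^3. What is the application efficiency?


Ea = V_root / V_field * 100 = 1808 / 2640 * 100 = 68.4848%

68.4848 %


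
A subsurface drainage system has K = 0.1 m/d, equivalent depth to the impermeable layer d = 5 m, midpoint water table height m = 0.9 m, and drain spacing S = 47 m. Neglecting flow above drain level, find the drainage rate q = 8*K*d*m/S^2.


q = 8*K*d*m/S^2
q = 8*0.1*5*0.9/47^2
q = 3.6000 / 2209

0.0016 m/d


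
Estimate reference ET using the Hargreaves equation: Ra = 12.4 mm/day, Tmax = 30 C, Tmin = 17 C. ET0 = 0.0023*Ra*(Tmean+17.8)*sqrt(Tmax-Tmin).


Tmean = (Tmax + Tmin)/2 = (30 + 17)/2 = 23.5
ET0 = 0.0023 * 12.4 * (23.5 + 17.8) * sqrt(30 - 17)
ET0 = 0.0023 * 12.4 * 41.3 * 3.605551

4.2469 mm/day


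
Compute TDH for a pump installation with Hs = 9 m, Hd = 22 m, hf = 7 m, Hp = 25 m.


TDH = Hs + Hd + hf + Hp = 9 + 22 + 7 + 25 = 63

63 m


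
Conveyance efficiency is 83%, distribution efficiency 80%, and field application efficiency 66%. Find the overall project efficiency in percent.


Ec = 0.83, Eb = 0.8, Ea = 0.66
E = 0.83 * 0.8 * 0.66 * 100 = 43.8240%

43.8240 %


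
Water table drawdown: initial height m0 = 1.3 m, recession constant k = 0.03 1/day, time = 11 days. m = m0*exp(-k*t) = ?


m = m0 * exp(-k*t)
m = 1.3 * exp(-0.03 * 11)
m = 1.3 * exp(-0.3300)

0.9346 m


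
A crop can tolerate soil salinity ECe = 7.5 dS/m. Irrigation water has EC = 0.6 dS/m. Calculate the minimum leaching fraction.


LR = ECiw / (5*ECe - ECiw)
LR = 0.6 / (5*7.5 - 0.6)
LR = 0.6 / 36.9000

0.0163


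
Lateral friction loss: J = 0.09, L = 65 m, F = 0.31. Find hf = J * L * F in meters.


hf = J * L * F = 0.09 * 65 * 0.31 = 1.8135 m

1.8135 m


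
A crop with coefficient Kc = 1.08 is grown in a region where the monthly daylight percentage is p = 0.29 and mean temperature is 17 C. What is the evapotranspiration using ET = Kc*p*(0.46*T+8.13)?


ET = Kc * p * (0.46*T + 8.13)
ET = 1.08 * 0.29 * (0.46*17 + 8.13)
ET = 1.08 * 0.29 * 15.9500

4.9955 mm/day


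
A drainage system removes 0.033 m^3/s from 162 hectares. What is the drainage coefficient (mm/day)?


DC = Q * 86400 / (A * 10000) * 1000
DC = 0.033 * 86400 / (162 * 10000) * 1000
DC = 2851200.0000 / 1620000

1.7600 mm/day


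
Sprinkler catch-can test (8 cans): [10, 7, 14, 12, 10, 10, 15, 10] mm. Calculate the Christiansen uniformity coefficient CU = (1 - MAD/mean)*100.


mean = 11.000000 mm
MAD = 2.000000 mm
CU = (1 - 2.000000/11.000000)*100

81.8182 %


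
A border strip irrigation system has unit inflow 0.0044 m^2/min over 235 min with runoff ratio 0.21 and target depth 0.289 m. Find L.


L = q*t/((1+r)*Z)
L = 0.0044*235/((1+0.21)*0.289)
L = 1.034/0.34969

2.9569 m


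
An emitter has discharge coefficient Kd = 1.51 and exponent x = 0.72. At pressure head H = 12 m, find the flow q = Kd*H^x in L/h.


q = Kd * H^x = 1.51 * 12^0.72 = 1.51 * 5.984261

9.0362 L/h


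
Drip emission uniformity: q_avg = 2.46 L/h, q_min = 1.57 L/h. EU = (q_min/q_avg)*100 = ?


EU = (q_min/q_avg)*100 = (1.57/2.46)*100 = 63.8211%

63.8211 %


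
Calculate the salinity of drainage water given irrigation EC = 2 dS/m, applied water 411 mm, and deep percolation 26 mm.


EC_dw = EC_iw * D_iw / D_dw
EC_dw = 2 * 411 / 26
EC_dw = 822 / 26

31.6154 dS/m


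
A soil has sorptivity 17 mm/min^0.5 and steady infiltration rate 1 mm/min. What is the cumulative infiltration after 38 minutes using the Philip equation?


F = S*sqrt(t) + A*t
F = 17*sqrt(38) + 1*38
F = 17*6.164414 + 38

142.7950 mm


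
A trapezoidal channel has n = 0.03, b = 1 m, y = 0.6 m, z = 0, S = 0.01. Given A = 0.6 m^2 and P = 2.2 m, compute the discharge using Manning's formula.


R = A/P = 0.6/2.2 = 0.272727
Q = (1/0.03) * 0.6 * 0.272727^(2/3) * 0.01^0.5

0.8411 m^3/s


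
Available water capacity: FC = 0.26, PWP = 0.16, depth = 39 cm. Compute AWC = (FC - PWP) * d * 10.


AWC = (FC - PWP) * d * 10
AWC = (0.26 - 0.16) * 39 * 10
AWC = 0.1000 * 39 * 10

39.0000 mm


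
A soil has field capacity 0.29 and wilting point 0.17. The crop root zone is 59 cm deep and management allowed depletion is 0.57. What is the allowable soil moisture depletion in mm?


SMD = (FC - PWP) * d * MAD * 10
SMD = (0.29 - 0.17) * 59 * 0.57 * 10
SMD = 0.1200 * 59 * 0.57 * 10

40.3560 mm


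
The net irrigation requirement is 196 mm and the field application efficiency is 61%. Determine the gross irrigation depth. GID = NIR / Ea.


Ea = 61% = 0.61
GID = NIR / Ea = 196 / 0.61 = 321.3115 mm

321.3115 mm


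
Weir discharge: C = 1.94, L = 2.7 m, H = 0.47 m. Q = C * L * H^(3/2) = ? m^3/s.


Q = C * L * H^(3/2) = 1.94 * 2.7 * 0.47^1.5 = 1.94 * 2.7 * 0.322216

1.6878 m^3/s


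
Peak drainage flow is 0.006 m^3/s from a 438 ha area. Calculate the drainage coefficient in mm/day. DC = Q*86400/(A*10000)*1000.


DC = Q * 86400 / (A * 10000) * 1000
DC = 0.006 * 86400 / (438 * 10000) * 1000
DC = 518400.0000 / 4380000

0.1184 mm/day


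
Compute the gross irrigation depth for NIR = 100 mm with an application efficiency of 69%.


Ea = 69% = 0.69
GID = NIR / Ea = 100 / 0.69 = 144.9275 mm

144.9275 mm


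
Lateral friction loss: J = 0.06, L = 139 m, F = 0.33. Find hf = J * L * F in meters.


hf = J * L * F = 0.06 * 139 * 0.33 = 2.7522 m

2.7522 m


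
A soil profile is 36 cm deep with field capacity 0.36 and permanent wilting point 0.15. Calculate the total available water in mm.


AWC = (FC - PWP) * d * 10
AWC = (0.36 - 0.15) * 36 * 10
AWC = 0.2100 * 36 * 10

75.6000 mm


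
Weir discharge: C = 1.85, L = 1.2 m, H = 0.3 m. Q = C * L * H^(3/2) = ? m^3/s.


Q = C * L * H^(3/2) = 1.85 * 1.2 * 0.3^1.5 = 1.85 * 1.2 * 0.164317

0.3648 m^3/s


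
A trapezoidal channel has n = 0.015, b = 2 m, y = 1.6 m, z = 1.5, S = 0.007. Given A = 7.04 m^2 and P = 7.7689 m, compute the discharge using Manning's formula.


R = A/P = 7.04/7.7689 = 0.906177
Q = (1/0.015) * 7.04 * 0.906177^(2/3) * 0.007^0.5

36.7710 m^3/s


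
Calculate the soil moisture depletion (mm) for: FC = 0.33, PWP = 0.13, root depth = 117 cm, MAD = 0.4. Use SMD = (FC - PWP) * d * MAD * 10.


SMD = (FC - PWP) * d * MAD * 10
SMD = (0.33 - 0.13) * 117 * 0.4 * 10
SMD = 0.2000 * 117 * 0.4 * 10

93.6000 mm


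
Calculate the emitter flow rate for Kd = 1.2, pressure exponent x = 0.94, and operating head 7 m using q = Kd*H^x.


q = Kd * H^x = 1.2 * 7^0.94 = 1.2 * 6.228625

7.4743 L/h


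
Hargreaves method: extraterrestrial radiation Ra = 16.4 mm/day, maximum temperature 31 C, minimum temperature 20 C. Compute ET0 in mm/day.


Tmean = (Tmax + Tmin)/2 = (31 + 20)/2 = 25.5
ET0 = 0.0023 * 16.4 * (25.5 + 17.8) * sqrt(31 - 20)
ET0 = 0.0023 * 16.4 * 43.3 * 3.316625

5.4170 mm/day


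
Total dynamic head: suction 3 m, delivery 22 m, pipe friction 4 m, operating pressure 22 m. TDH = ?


TDH = Hs + Hd + hf + Hp = 3 + 22 + 4 + 22 = 51

51 m


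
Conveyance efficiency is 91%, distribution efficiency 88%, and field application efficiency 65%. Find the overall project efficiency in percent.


Ec = 0.91, Eb = 0.88, Ea = 0.65
E = 0.91 * 0.88 * 0.65 * 100 = 52.0520%

52.0520 %


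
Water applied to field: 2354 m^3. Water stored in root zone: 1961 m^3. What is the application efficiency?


Ea = V_root / V_field * 100 = 1961 / 2354 * 100 = 83.3050%

83.3050 %


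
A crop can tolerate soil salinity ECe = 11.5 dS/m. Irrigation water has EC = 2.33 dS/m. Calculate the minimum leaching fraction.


LR = ECiw / (5*ECe - ECiw)
LR = 2.33 / (5*11.5 - 2.33)
LR = 2.33 / 55.1700

0.0422


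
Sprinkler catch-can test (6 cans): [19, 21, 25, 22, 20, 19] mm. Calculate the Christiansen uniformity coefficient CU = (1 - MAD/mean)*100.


mean = 21.000000 mm
MAD = 1.666667 mm
CU = (1 - 1.666667/21.000000)*100

92.0635 %


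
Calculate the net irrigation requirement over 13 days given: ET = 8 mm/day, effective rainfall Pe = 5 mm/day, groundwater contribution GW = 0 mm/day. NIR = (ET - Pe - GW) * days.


Daily deficit = ET - Pe - GW = 8 - 5 - 0 = 3 mm/day
NIR = 3 * 13 = 39 mm

39.0000 mm


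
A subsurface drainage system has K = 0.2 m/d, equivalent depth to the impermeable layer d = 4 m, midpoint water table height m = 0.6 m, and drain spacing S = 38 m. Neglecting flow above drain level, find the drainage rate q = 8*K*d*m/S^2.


q = 8*K*d*m/S^2
q = 8*0.2*4*0.6/38^2
q = 3.8400 / 1444

0.0027 m/d


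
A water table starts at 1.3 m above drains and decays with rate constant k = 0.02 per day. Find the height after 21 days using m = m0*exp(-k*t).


m = m0 * exp(-k*t)
m = 1.3 * exp(-0.02 * 21)
m = 1.3 * exp(-0.4200)

0.8542 m


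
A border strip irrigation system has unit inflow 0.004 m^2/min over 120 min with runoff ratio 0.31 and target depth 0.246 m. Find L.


L = q*t/((1+r)*Z)
L = 0.004*120/((1+0.31)*0.246)
L = 0.48/0.32226

1.4895 m


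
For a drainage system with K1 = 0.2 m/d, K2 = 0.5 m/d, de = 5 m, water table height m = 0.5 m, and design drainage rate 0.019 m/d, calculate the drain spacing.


S^2 = 8*K2*de*m/q + 4*K1*m^2/q
S^2 = 8*0.5*5*0.5/0.019 + 4*0.2*0.5^2/0.019
S = sqrt(536.8421)

23.1699 m


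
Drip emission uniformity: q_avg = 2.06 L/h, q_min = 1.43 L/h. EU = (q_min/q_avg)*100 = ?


EU = (q_min/q_avg)*100 = (1.43/2.06)*100 = 69.4175%

69.4175 %


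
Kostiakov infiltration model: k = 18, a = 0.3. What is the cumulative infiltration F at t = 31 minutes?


F = k * t^a = 18 * 31^0.3
F = 18 * 2.801615

50.4291 mm


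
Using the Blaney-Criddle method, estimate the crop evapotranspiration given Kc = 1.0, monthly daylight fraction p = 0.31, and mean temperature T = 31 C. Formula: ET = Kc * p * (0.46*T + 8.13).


ET = Kc * p * (0.46*T + 8.13)
ET = 1.0 * 0.31 * (0.46*31 + 8.13)
ET = 1.0 * 0.31 * 22.3900

6.9409 mm/day


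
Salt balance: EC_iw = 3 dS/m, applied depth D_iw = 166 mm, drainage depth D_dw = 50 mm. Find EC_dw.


EC_dw = EC_iw * D_iw / D_dw
EC_dw = 3 * 166 / 50
EC_dw = 498 / 50

9.9600 dS/m


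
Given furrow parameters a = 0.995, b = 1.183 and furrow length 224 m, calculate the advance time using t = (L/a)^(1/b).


t = (L/a)^(1/b)
t = (224/0.995)^(1/1.183)
t = 225.125628^(1/1.183)

97.3924 min


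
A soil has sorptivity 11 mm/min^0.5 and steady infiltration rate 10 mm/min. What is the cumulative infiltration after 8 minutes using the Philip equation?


F = S*sqrt(t) + A*t
F = 11*sqrt(8) + 10*8
F = 11*2.828427 + 80

111.1127 mm


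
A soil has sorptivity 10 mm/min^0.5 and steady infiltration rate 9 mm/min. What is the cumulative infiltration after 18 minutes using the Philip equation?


F = S*sqrt(t) + A*t
F = 10*sqrt(18) + 9*18
F = 10*4.242641 + 162

204.4264 mm


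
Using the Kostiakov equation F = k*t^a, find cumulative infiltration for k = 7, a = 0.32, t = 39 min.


F = k * t^a = 7 * 39^0.32
F = 7 * 3.229540

22.6068 mm


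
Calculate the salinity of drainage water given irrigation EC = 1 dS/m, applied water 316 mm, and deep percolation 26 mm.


EC_dw = EC_iw * D_iw / D_dw
EC_dw = 1 * 316 / 26
EC_dw = 316 / 26

12.1538 dS/m


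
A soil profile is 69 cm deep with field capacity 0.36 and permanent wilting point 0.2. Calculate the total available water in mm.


AWC = (FC - PWP) * d * 10
AWC = (0.36 - 0.2) * 69 * 10
AWC = 0.1600 * 69 * 10

110.4000 mm


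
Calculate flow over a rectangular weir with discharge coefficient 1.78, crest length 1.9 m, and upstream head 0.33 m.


Q = C * L * H^(3/2) = 1.78 * 1.9 * 0.33^1.5 = 1.78 * 1.9 * 0.189571

0.6411 m^3/s


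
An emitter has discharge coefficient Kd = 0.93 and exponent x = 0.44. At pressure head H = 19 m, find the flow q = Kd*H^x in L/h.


q = Kd * H^x = 0.93 * 19^0.44 = 0.93 * 3.653016

3.3973 L/h


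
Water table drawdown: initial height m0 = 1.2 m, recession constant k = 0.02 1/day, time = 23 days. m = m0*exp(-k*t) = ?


m = m0 * exp(-k*t)
m = 1.2 * exp(-0.02 * 23)
m = 1.2 * exp(-0.4600)

0.7575 m


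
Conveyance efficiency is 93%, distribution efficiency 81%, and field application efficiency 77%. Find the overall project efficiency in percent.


Ec = 0.93, Eb = 0.81, Ea = 0.77
E = 0.93 * 0.81 * 0.77 * 100 = 58.0041%

58.0041 %


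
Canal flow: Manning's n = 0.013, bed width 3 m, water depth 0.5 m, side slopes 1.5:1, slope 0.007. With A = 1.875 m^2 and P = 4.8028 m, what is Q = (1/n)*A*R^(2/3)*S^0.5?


R = A/P = 1.875/4.8028 = 0.390397
Q = (1/0.013) * 1.875 * 0.390397^(2/3) * 0.007^0.5

6.4458 m^3/s


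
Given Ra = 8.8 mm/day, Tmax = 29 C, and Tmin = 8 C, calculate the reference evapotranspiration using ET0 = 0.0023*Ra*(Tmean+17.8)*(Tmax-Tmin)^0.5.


Tmean = (Tmax + Tmin)/2 = (29 + 8)/2 = 18.5
ET0 = 0.0023 * 8.8 * (18.5 + 17.8) * sqrt(29 - 8)
ET0 = 0.0023 * 8.8 * 36.3 * 4.582576

3.3669 mm/day


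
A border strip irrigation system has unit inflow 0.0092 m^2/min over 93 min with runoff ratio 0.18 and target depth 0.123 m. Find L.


L = q*t/((1+r)*Z)
L = 0.0092*93/((1+0.18)*0.123)
L = 0.8556/0.14514

5.8950 m


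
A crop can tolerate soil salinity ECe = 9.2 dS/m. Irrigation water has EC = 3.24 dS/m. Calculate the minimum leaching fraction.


LR = ECiw / (5*ECe - ECiw)
LR = 3.24 / (5*9.2 - 3.24)
LR = 3.24 / 42.7600

0.0758


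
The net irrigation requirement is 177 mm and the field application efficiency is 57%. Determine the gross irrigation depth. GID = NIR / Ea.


Ea = 57% = 0.57
GID = NIR / Ea = 177 / 0.57 = 310.5263 mm

310.5263 mm


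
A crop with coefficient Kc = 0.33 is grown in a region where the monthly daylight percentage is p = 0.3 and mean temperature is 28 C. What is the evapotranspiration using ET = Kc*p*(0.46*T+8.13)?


ET = Kc * p * (0.46*T + 8.13)
ET = 0.33 * 0.3 * (0.46*28 + 8.13)
ET = 0.33 * 0.3 * 21.0100

2.0800 mm/day


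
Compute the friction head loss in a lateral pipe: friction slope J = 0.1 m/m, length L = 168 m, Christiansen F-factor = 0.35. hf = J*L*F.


hf = J * L * F = 0.1 * 168 * 0.35 = 5.8800 m

5.8800 m


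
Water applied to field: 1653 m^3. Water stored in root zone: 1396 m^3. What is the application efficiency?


Ea = V_root / V_field * 100 = 1396 / 1653 * 100 = 84.4525%

84.4525 %


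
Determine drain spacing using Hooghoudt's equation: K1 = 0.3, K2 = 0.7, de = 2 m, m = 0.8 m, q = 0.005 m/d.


S^2 = 8*K2*de*m/q + 4*K1*m^2/q
S^2 = 8*0.7*2*0.8/0.005 + 4*0.3*0.8^2/0.005
S = sqrt(1945.6000)

44.1090 m


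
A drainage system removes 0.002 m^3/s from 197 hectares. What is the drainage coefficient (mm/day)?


DC = Q * 86400 / (A * 10000) * 1000
DC = 0.002 * 86400 / (197 * 10000) * 1000
DC = 172800.0000 / 1970000

0.0877 mm/day


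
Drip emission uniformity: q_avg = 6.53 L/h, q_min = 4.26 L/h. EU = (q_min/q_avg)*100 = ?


EU = (q_min/q_avg)*100 = (4.26/6.53)*100 = 65.2374%

65.2374 %


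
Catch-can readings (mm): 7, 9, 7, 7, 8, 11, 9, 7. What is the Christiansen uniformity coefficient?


mean = 8.125000 mm
MAD = 1.156250 mm
CU = (1 - 1.156250/8.125000)*100

85.7692 %


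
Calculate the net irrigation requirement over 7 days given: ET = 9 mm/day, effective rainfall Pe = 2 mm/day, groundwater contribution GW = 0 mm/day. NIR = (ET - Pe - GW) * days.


Daily deficit = ET - Pe - GW = 9 - 2 - 0 = 7 mm/day
NIR = 7 * 7 = 49 mm

49.0000 mm


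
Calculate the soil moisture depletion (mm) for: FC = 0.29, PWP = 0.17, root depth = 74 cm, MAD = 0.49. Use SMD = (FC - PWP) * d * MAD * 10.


SMD = (FC - PWP) * d * MAD * 10
SMD = (0.29 - 0.17) * 74 * 0.49 * 10
SMD = 0.1200 * 74 * 0.49 * 10

43.5120 mm


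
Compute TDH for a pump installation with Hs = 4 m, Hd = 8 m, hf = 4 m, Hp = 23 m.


TDH = Hs + Hd + hf + Hp = 4 + 8 + 4 + 23 = 39

39 m


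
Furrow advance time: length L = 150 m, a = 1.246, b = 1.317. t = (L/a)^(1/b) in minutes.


t = (L/a)^(1/b)
t = (150/1.246)^(1/1.317)
t = 120.385233^(1/1.317)

37.9999 min


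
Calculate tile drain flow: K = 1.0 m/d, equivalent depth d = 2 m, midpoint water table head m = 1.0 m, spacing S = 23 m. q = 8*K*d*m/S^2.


q = 8*K*d*m/S^2
q = 8*1.0*2*1.0/23^2
q = 16.0000 / 529

0.0302 m/d


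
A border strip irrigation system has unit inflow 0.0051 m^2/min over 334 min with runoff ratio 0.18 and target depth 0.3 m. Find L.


L = q*t/((1+r)*Z)
L = 0.0051*334/((1+0.18)*0.3)
L = 1.7034/0.354

4.8119 m


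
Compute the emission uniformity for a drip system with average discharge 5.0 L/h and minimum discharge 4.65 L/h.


EU = (q_min/q_avg)*100 = (4.65/5.0)*100 = 93.0000%

93.0000 %


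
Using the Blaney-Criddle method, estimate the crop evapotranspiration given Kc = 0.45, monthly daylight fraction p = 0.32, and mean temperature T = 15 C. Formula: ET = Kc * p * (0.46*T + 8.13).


ET = Kc * p * (0.46*T + 8.13)
ET = 0.45 * 0.32 * (0.46*15 + 8.13)
ET = 0.45 * 0.32 * 15.0300

2.1643 mm/day


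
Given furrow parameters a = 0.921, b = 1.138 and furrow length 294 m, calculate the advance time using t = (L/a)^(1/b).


t = (L/a)^(1/b)
t = (294/0.921)^(1/1.138)
t = 319.218241^(1/1.138)

158.6458 min


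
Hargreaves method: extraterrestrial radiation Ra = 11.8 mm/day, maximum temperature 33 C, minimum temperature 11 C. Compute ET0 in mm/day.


Tmean = (Tmax + Tmin)/2 = (33 + 11)/2 = 22.0
ET0 = 0.0023 * 11.8 * (22.0 + 17.8) * sqrt(33 - 11)
ET0 = 0.0023 * 11.8 * 39.8 * 4.690416

5.0665 mm/day


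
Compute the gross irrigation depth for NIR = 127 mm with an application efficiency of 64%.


Ea = 64% = 0.64
GID = NIR / Ea = 127 / 0.64 = 198.4375 mm

198.4375 mm


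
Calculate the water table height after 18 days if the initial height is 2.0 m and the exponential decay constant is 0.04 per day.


m = m0 * exp(-k*t)
m = 2.0 * exp(-0.04 * 18)
m = 2.0 * exp(-0.7200)

0.9735 m


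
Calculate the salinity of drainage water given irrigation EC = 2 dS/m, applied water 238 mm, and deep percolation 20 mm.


EC_dw = EC_iw * D_iw / D_dw
EC_dw = 2 * 238 / 20
EC_dw = 476 / 20

23.8000 dS/m


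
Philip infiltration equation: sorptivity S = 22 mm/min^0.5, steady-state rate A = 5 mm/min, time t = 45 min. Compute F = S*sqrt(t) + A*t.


F = S*sqrt(t) + A*t
F = 22*sqrt(45) + 5*45
F = 22*6.708204 + 225

372.5805 mm


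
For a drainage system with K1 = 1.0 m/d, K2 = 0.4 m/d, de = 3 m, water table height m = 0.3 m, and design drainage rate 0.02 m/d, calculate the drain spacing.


S^2 = 8*K2*de*m/q + 4*K1*m^2/q
S^2 = 8*0.4*3*0.3/0.02 + 4*1.0*0.3^2/0.02
S = sqrt(162.0000)

12.7279 m


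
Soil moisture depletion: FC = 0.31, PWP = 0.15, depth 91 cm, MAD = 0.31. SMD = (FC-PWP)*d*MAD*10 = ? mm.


SMD = (FC - PWP) * d * MAD * 10
SMD = (0.31 - 0.15) * 91 * 0.31 * 10
SMD = 0.1600 * 91 * 0.31 * 10

45.1360 mm


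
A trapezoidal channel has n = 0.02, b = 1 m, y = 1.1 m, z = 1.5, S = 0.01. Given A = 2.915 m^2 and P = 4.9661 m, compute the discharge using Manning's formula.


R = A/P = 2.915/4.9661 = 0.586980
Q = (1/0.02) * 2.915 * 0.586980^(2/3) * 0.01^0.5

10.2178 m^3/s


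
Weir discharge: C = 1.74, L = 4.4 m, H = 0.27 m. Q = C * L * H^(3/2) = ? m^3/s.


Q = C * L * H^(3/2) = 1.74 * 4.4 * 0.27^1.5 = 1.74 * 4.4 * 0.140296

1.0741 m^3/s


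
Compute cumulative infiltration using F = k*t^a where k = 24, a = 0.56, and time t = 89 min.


F = k * t^a = 24 * 89^0.56
F = 24 * 12.349757

296.3942 mm


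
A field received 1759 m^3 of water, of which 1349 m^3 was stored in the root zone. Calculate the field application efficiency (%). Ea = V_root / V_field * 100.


Ea = V_root / V_field * 100 = 1349 / 1759 * 100 = 76.6913%

76.6913 %


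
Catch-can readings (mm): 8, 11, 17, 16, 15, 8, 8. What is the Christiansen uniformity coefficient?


mean = 11.857143 mm
MAD = 3.551020 mm
CU = (1 - 3.551020/11.857143)*100

70.0516 %


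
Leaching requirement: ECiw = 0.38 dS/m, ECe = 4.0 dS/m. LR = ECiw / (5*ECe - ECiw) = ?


LR = ECiw / (5*ECe - ECiw)
LR = 0.38 / (5*4.0 - 0.38)
LR = 0.38 / 19.6200

0.0194


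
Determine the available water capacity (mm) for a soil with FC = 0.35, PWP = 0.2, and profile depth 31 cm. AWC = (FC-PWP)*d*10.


AWC = (FC - PWP) * d * 10
AWC = (0.35 - 0.2) * 31 * 10
AWC = 0.1500 * 31 * 10

46.5000 mm


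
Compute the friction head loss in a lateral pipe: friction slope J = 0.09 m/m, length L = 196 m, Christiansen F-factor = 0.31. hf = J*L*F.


hf = J * L * F = 0.09 * 196 * 0.31 = 5.4684 m

5.4684 m


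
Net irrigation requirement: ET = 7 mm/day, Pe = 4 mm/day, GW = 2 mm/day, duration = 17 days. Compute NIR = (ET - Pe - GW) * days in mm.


Daily deficit = ET - Pe - GW = 7 - 4 - 2 = 1 mm/day
NIR = 1 * 17 = 17 mm

17.0000 mm


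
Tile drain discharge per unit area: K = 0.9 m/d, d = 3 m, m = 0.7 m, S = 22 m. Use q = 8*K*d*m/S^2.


q = 8*K*d*m/S^2
q = 8*0.9*3*0.7/22^2
q = 15.1200 / 484

0.0312 m/d


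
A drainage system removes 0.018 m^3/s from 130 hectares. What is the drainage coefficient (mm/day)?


DC = Q * 86400 / (A * 10000) * 1000
DC = 0.018 * 86400 / (130 * 10000) * 1000
DC = 1555200.0000 / 1300000

1.1963 mm/day


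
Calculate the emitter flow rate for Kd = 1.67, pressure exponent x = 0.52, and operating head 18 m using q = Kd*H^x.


q = Kd * H^x = 1.67 * 18^0.52 = 1.67 * 4.495124

7.5069 L/h


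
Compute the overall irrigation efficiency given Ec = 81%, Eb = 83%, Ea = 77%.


Ec = 0.81, Eb = 0.83, Ea = 0.77
E = 0.81 * 0.83 * 0.77 * 100 = 51.7671%

51.7671 %


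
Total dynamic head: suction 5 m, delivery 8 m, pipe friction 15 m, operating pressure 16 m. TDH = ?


TDH = Hs + Hd + hf + Hp = 5 + 8 + 15 + 16 = 44

44 m


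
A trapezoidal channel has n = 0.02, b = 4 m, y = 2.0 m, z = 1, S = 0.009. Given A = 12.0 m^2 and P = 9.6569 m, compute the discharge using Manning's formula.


R = A/P = 12.0/9.6569 = 1.242635
Q = (1/0.02) * 12.0 * 1.242635^(2/3) * 0.009^0.5

65.7913 m^3/s


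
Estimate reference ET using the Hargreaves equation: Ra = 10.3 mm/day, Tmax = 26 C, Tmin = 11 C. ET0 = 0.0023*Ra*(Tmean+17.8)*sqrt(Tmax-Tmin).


Tmean = (Tmax + Tmin)/2 = (26 + 11)/2 = 18.5
ET0 = 0.0023 * 10.3 * (18.5 + 17.8) * sqrt(26 - 11)
ET0 = 0.0023 * 10.3 * 36.3 * 3.872983

3.3306 mm/day


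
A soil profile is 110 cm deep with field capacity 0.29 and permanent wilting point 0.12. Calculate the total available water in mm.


AWC = (FC - PWP) * d * 10
AWC = (0.29 - 0.12) * 110 * 10
AWC = 0.1700 * 110 * 10

187.0000 mm


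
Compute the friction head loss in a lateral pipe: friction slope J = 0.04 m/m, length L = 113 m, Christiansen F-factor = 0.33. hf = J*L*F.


hf = J * L * F = 0.04 * 113 * 0.33 = 1.4916 m

1.4916 m


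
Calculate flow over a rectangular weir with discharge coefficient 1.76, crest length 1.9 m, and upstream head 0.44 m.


Q = C * L * H^(3/2) = 1.76 * 1.9 * 0.44^1.5 = 1.76 * 1.9 * 0.291863

0.9760 m^3/s


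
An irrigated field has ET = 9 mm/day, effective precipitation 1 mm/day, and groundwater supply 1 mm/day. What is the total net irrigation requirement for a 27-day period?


Daily deficit = ET - Pe - GW = 9 - 1 - 1 = 7 mm/day
NIR = 7 * 27 = 189 mm

189.0000 mm


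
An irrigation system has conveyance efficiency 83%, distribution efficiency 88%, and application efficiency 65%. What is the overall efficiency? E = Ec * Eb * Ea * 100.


Ec = 0.83, Eb = 0.88, Ea = 0.65
E = 0.83 * 0.88 * 0.65 * 100 = 47.4760%

47.4760 %


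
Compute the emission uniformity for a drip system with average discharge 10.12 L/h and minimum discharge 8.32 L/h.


EU = (q_min/q_avg)*100 = (8.32/10.12)*100 = 82.2134%

82.2134 %


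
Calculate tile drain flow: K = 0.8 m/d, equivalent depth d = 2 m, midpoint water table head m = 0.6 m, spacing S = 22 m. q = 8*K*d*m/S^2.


q = 8*K*d*m/S^2
q = 8*0.8*2*0.6/22^2
q = 7.6800 / 484

0.0159 m/d


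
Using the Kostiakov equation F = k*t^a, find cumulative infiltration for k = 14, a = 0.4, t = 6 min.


F = k * t^a = 14 * 6^0.4
F = 14 * 2.047673

28.6674 mm


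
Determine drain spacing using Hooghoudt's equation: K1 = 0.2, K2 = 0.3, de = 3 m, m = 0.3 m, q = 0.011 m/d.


S^2 = 8*K2*de*m/q + 4*K1*m^2/q
S^2 = 8*0.3*3*0.3/0.011 + 4*0.2*0.3^2/0.011
S = sqrt(202.9091)

14.2446 m


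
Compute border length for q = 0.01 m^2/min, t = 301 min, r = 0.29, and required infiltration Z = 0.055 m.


L = q*t/((1+r)*Z)
L = 0.01*301/((1+0.29)*0.055)
L = 3.01/0.07095

42.4242 m


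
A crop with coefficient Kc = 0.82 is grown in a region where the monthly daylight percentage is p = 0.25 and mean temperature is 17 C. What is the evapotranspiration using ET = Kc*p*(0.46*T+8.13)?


ET = Kc * p * (0.46*T + 8.13)
ET = 0.82 * 0.25 * (0.46*17 + 8.13)
ET = 0.82 * 0.25 * 15.9500

3.2698 mm/day


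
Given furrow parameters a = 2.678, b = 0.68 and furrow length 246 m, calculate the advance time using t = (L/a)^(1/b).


t = (L/a)^(1/b)
t = (246/2.678)^(1/0.68)
t = 91.859597^(1/0.68)

770.8109 min


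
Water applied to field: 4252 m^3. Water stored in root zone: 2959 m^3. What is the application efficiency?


Ea = V_root / V_field * 100 = 2959 / 4252 * 100 = 69.5908%

69.5908 %


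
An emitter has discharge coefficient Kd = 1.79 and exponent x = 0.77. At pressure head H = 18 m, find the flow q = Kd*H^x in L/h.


q = Kd * H^x = 1.79 * 18^0.77 = 1.79 * 9.258909

16.5734 L/h


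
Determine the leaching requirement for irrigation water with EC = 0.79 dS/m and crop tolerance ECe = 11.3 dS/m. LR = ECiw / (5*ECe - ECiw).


LR = ECiw / (5*ECe - ECiw)
LR = 0.79 / (5*11.3 - 0.79)
LR = 0.79 / 55.7100

0.0142


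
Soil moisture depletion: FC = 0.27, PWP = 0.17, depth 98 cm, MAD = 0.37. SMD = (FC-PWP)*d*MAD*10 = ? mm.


SMD = (FC - PWP) * d * MAD * 10
SMD = (0.27 - 0.17) * 98 * 0.37 * 10
SMD = 0.1000 * 98 * 0.37 * 10

36.2600 mm


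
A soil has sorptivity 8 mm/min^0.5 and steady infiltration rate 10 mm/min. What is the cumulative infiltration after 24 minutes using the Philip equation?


F = S*sqrt(t) + A*t
F = 8*sqrt(24) + 10*24
F = 8*4.898979 + 240

279.1918 mm


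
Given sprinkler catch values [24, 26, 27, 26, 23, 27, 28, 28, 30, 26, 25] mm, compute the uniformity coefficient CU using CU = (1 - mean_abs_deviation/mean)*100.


mean = 26.363636 mm
MAD = 1.487603 mm
CU = (1 - 1.487603/26.363636)*100

94.3574 %


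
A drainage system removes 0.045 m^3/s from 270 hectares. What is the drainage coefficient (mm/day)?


DC = Q * 86400 / (A * 10000) * 1000
DC = 0.045 * 86400 / (270 * 10000) * 1000
DC = 3888000.0000 / 2700000

1.4400 mm/day


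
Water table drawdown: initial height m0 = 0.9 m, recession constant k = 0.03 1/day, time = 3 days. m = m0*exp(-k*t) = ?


m = m0 * exp(-k*t)
m = 0.9 * exp(-0.03 * 3)
m = 0.9 * exp(-0.0900)

0.8225 m


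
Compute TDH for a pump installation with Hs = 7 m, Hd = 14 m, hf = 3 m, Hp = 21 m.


TDH = Hs + Hd + hf + Hp = 7 + 14 + 3 + 21 = 45

45 m


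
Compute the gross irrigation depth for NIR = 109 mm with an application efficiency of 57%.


Ea = 57% = 0.57
GID = NIR / Ea = 109 / 0.57 = 191.2281 mm

191.2281 mm


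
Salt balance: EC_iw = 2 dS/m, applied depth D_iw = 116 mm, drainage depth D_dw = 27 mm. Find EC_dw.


EC_dw = EC_iw * D_iw / D_dw
EC_dw = 2 * 116 / 27
EC_dw = 232 / 27

8.5926 dS/m


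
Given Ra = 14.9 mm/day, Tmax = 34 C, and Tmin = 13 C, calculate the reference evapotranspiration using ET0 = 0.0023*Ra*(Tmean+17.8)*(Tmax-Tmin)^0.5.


Tmean = (Tmax + Tmin)/2 = (34 + 13)/2 = 23.5
ET0 = 0.0023 * 14.9 * (23.5 + 17.8) * sqrt(34 - 13)
ET0 = 0.0023 * 14.9 * 41.3 * 4.582576

6.4860 mm/day


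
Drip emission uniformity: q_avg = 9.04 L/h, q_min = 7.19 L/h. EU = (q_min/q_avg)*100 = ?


EU = (q_min/q_avg)*100 = (7.19/9.04)*100 = 79.5354%

79.5354 %


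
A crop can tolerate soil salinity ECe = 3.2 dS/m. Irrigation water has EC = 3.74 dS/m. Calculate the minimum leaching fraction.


LR = ECiw / (5*ECe - ECiw)
LR = 3.74 / (5*3.2 - 3.74)
LR = 3.74 / 12.2600

0.3051


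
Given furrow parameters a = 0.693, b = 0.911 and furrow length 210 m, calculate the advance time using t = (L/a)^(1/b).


t = (L/a)^(1/b)
t = (210/0.693)^(1/0.911)
t = 303.030303^(1/0.911)

529.5591 min


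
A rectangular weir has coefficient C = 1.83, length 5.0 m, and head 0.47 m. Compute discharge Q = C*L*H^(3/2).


Q = C * L * H^(3/2) = 1.83 * 5.0 * 0.47^1.5 = 1.83 * 5.0 * 0.322216

2.9483 m^3/s


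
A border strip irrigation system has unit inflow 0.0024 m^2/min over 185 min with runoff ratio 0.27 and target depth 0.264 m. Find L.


L = q*t/((1+r)*Z)
L = 0.0024*185/((1+0.27)*0.264)
L = 0.444/0.33528

1.3243 m


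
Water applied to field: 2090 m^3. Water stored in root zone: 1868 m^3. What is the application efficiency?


Ea = V_root / V_field * 100 = 1868 / 2090 * 100 = 89.3780%

89.3780 %


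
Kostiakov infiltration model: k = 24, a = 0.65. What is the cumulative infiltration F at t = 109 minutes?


F = k * t^a = 24 * 109^0.65
F = 24 * 21.102175

506.4522 mm


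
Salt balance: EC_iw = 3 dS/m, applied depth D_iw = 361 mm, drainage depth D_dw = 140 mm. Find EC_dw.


EC_dw = EC_iw * D_iw / D_dw
EC_dw = 3 * 361 / 140
EC_dw = 1083 / 140

7.7357 dS/m


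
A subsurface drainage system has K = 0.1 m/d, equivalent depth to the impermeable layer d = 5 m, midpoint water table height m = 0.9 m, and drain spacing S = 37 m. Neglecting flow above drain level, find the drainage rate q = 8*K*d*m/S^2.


q = 8*K*d*m/S^2
q = 8*0.1*5*0.9/37^2
q = 3.6000 / 1369

0.0026 m/d


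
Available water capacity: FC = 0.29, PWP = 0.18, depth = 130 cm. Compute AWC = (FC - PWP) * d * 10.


AWC = (FC - PWP) * d * 10
AWC = (0.29 - 0.18) * 130 * 10
AWC = 0.1100 * 130 * 10

143.0000 mm


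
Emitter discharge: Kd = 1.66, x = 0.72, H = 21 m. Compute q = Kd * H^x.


q = Kd * H^x = 1.66 * 21^0.72 = 1.66 * 8.953604

14.8630 L/h


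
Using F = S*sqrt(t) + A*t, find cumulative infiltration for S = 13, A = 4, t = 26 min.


F = S*sqrt(t) + A*t
F = 13*sqrt(26) + 4*26
F = 13*5.099020 + 104

170.2873 mm


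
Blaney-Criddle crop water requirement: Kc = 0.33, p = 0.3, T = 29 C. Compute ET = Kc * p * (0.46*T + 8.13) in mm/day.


ET = Kc * p * (0.46*T + 8.13)
ET = 0.33 * 0.3 * (0.46*29 + 8.13)
ET = 0.33 * 0.3 * 21.4700

2.1255 mm/day


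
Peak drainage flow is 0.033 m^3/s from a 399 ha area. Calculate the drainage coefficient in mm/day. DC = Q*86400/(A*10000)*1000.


DC = Q * 86400 / (A * 10000) * 1000
DC = 0.033 * 86400 / (399 * 10000) * 1000
DC = 2851200.0000 / 3990000

0.7146 mm/day


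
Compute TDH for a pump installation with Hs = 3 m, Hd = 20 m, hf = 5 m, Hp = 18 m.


TDH = Hs + Hd + hf + Hp = 3 + 20 + 5 + 18 = 46

46 m


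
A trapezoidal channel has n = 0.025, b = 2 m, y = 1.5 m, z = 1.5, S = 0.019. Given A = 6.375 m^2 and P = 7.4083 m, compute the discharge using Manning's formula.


R = A/P = 6.375/7.4083 = 0.860521
Q = (1/0.025) * 6.375 * 0.860521^(2/3) * 0.019^0.5

31.7998 m^3/s


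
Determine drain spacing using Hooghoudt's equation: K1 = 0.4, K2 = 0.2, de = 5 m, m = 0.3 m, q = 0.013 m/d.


S^2 = 8*K2*de*m/q + 4*K1*m^2/q
S^2 = 8*0.2*5*0.3/0.013 + 4*0.4*0.3^2/0.013
S = sqrt(195.6923)

13.9890 m


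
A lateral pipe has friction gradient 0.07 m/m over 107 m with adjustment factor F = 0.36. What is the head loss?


hf = J * L * F = 0.07 * 107 * 0.36 = 2.6964 m

2.6964 m


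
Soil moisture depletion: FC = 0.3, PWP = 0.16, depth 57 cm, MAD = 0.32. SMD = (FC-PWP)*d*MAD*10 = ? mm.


SMD = (FC - PWP) * d * MAD * 10
SMD = (0.3 - 0.16) * 57 * 0.32 * 10
SMD = 0.1400 * 57 * 0.32 * 10

25.5360 mm


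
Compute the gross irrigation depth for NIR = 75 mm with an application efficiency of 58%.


Ea = 58% = 0.58
GID = NIR / Ea = 75 / 0.58 = 129.3103 mm

129.3103 mm


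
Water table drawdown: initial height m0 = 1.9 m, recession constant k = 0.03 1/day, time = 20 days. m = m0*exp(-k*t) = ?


m = m0 * exp(-k*t)
m = 1.9 * exp(-0.03 * 20)
m = 1.9 * exp(-0.6000)

1.0427 m


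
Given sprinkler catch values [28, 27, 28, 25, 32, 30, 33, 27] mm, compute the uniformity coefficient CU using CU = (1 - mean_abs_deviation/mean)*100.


mean = 28.750000 mm
MAD = 2.187500 mm
CU = (1 - 2.187500/28.750000)*100

92.3913 %


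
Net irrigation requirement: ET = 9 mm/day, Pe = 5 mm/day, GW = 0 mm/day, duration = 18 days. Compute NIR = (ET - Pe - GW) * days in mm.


Daily deficit = ET - Pe - GW = 9 - 5 - 0 = 4 mm/day
NIR = 4 * 18 = 72 mm

72.0000 mm


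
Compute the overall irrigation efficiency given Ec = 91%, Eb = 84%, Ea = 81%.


Ec = 0.91, Eb = 0.84, Ea = 0.81
E = 0.91 * 0.84 * 0.81 * 100 = 61.9164%

61.9164 %


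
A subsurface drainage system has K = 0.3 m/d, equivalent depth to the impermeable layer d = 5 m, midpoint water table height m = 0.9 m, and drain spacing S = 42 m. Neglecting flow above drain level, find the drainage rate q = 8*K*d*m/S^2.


q = 8*K*d*m/S^2
q = 8*0.3*5*0.9/42^2
q = 10.8000 / 1764

0.0061 m/d


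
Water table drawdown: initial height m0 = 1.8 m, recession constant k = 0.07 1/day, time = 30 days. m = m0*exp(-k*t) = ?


m = m0 * exp(-k*t)
m = 1.8 * exp(-0.07 * 30)
m = 1.8 * exp(-2.1000)

0.2204 m


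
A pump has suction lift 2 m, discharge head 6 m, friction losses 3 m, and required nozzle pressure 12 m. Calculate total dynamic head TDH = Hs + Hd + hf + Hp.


TDH = Hs + Hd + hf + Hp = 2 + 6 + 3 + 12 = 23

23 m


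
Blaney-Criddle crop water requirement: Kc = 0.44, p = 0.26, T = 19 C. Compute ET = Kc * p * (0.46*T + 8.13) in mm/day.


ET = Kc * p * (0.46*T + 8.13)
ET = 0.44 * 0.26 * (0.46*19 + 8.13)
ET = 0.44 * 0.26 * 16.8700

1.9299 mm/day


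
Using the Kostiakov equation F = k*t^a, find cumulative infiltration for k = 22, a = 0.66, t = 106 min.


F = k * t^a = 22 * 106^0.66
F = 22 * 21.712102

477.6662 mm


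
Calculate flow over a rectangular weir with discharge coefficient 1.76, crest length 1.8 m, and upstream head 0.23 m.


Q = C * L * H^(3/2) = 1.76 * 1.8 * 0.23^1.5 = 1.76 * 1.8 * 0.110304

0.3494 m^3/s


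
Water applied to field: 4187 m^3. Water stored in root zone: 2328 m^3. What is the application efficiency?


Ea = V_root / V_field * 100 = 2328 / 4187 * 100 = 55.6007%

55.6007 %


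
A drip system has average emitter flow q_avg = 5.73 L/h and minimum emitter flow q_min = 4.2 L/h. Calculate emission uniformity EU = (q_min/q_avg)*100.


EU = (q_min/q_avg)*100 = (4.2/5.73)*100 = 73.2984%

73.2984 %


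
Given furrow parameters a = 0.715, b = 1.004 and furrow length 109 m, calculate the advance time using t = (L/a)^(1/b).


t = (L/a)^(1/b)
t = (109/0.715)^(1/1.004)
t = 152.447552^(1/1.004)

149.4248 min


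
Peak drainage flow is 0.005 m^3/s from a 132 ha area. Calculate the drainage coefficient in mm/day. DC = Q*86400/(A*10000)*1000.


DC = Q * 86400 / (A * 10000) * 1000
DC = 0.005 * 86400 / (132 * 10000) * 1000
DC = 432000.0000 / 1320000

0.3273 mm/day


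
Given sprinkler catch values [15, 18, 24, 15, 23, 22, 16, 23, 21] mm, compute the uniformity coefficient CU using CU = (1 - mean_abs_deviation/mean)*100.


mean = 19.666667 mm
MAD = 3.259259 mm
CU = (1 - 3.259259/19.666667)*100

83.4275 %


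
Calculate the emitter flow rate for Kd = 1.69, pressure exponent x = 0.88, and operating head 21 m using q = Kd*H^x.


q = Kd * H^x = 1.69 * 21^0.88 = 1.69 * 14.573135

24.6286 L/h


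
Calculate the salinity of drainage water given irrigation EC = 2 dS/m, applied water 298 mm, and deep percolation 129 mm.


EC_dw = EC_iw * D_iw / D_dw
EC_dw = 2 * 298 / 129
EC_dw = 596 / 129

4.6202 dS/m


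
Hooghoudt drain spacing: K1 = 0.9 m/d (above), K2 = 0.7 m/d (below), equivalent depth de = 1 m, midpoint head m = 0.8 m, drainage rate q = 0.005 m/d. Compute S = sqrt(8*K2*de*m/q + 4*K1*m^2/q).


S^2 = 8*K2*de*m/q + 4*K1*m^2/q
S^2 = 8*0.7*1*0.8/0.005 + 4*0.9*0.8^2/0.005
S = sqrt(1356.8000)

36.8348 m


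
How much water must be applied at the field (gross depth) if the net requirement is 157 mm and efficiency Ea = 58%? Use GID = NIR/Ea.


Ea = 58% = 0.58
GID = NIR / Ea = 157 / 0.58 = 270.6897 mm

270.6897 mm


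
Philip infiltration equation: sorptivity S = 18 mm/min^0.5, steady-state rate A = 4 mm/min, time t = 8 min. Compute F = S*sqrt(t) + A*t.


F = S*sqrt(t) + A*t
F = 18*sqrt(8) + 4*8
F = 18*2.828427 + 32

82.9117 mm


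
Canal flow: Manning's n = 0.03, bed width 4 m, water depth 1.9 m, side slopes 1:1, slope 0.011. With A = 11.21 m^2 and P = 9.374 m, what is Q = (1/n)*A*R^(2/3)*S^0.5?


R = A/P = 11.21/9.374 = 1.195861
Q = (1/0.03) * 11.21 * 1.195861^(2/3) * 0.011^0.5

44.1538 m^3/s


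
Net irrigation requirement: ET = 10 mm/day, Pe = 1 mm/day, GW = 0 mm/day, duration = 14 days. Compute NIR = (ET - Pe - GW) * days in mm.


Daily deficit = ET - Pe - GW = 10 - 1 - 0 = 9 mm/day
NIR = 9 * 14 = 126 mm

126.0000 mm


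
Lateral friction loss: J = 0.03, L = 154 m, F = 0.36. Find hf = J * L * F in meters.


hf = J * L * F = 0.03 * 154 * 0.36 = 1.6632 m

1.6632 m


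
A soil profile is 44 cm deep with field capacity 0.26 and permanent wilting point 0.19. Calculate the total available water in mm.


AWC = (FC - PWP) * d * 10
AWC = (0.26 - 0.19) * 44 * 10
AWC = 0.0700 * 44 * 10

30.8000 mm


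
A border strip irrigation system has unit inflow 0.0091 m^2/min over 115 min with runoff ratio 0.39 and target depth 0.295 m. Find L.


L = q*t/((1+r)*Z)
L = 0.0091*115/((1+0.39)*0.295)
L = 1.0465/0.41005

2.5521 m


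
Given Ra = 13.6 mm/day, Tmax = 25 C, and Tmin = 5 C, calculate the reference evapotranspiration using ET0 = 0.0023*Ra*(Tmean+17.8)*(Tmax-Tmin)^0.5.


Tmean = (Tmax + Tmin)/2 = (25 + 5)/2 = 15.0
ET0 = 0.0023 * 13.6 * (15.0 + 17.8) * sqrt(25 - 5)
ET0 = 0.0023 * 13.6 * 32.8 * 4.472136

4.5883 mm/day


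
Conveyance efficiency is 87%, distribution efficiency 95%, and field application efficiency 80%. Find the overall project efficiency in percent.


Ec = 0.87, Eb = 0.95, Ea = 0.8
E = 0.87 * 0.95 * 0.8 * 100 = 66.1200%

66.1200 %


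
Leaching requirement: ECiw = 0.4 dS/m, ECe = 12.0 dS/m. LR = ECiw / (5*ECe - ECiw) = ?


LR = ECiw / (5*ECe - ECiw)
LR = 0.4 / (5*12.0 - 0.4)
LR = 0.4 / 59.6000

0.0067


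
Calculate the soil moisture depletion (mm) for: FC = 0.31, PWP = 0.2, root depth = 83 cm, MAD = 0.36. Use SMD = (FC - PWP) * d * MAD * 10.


SMD = (FC - PWP) * d * MAD * 10
SMD = (0.31 - 0.2) * 83 * 0.36 * 10
SMD = 0.1100 * 83 * 0.36 * 10

32.8680 mm


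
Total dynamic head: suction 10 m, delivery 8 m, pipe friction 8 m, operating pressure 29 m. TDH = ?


TDH = Hs + Hd + hf + Hp = 10 + 8 + 8 + 29 = 55

55 m


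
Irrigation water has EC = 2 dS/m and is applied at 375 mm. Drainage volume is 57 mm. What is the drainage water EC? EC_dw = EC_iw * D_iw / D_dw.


EC_dw = EC_iw * D_iw / D_dw
EC_dw = 2 * 375 / 57
EC_dw = 750 / 57

13.1579 dS/m
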